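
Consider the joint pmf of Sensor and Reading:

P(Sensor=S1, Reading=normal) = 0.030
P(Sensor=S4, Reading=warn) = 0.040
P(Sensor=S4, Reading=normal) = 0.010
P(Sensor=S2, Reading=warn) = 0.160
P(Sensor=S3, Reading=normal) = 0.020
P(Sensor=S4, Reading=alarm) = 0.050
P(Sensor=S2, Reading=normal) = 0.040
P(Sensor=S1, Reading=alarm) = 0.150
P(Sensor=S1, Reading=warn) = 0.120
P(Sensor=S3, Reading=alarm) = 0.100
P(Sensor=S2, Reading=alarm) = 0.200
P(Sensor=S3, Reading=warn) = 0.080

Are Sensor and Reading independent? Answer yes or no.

yes

Every cell satisfies P(Sensor,Reading) = P(Sensor)·P(Reading). For instance P(Sensor=S3) = 0.200, P(Reading=warn) = 0.400, and 0.200×0.400 = 0.080 matches the joint entry. So Sensor and Reading are independent.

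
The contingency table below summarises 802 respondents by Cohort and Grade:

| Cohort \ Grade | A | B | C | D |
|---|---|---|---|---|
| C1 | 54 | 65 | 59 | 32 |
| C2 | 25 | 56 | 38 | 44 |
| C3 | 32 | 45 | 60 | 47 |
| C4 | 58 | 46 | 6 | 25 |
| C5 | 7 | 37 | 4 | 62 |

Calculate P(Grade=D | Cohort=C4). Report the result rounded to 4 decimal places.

Total with Cohort=C4: 58 + 46 + 6 + 25 = 135.
P(Grade=D | Cohort=C4) = 25/135 = 0.1852.

0.1852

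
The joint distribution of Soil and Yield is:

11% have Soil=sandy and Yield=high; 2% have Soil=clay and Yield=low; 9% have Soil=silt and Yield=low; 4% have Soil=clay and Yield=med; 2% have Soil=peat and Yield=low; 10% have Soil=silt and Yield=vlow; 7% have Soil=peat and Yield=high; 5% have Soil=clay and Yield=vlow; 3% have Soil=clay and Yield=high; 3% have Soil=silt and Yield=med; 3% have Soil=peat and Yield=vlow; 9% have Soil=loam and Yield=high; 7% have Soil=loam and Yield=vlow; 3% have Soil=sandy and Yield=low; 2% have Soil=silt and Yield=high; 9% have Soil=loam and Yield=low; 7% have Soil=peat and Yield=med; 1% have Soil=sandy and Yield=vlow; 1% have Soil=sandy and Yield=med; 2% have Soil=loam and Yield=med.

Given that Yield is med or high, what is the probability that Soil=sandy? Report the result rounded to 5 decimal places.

P(Yield=med) = 0.01 + 0.02 + 0.04 + 0.03 + 0.07 = 0.17.
P(Yield=high) = 0.11 + 0.09 + 0.03 + 0.02 + 0.07 = 0.32.
P(Yield ∈ {med, high}) = 0.17 + 0.32 = 0.49; P(Soil=sandy, Yield ∈ {med, high}) = 0.01 + 0.11 = 0.12.
P(Soil=sandy | Yield ∈ {med, high}) = 0.12/0.49 = 0.24490.

0.24490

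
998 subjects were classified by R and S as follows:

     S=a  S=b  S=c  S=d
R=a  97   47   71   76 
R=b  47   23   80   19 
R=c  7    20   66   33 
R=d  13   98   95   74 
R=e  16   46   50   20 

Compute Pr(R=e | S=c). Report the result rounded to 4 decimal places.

Total with S=c: 71 + 80 + 66 + 95 + 50 = 362.
P(R=e | S=c) = 50/362 = 0.1381.

0.1381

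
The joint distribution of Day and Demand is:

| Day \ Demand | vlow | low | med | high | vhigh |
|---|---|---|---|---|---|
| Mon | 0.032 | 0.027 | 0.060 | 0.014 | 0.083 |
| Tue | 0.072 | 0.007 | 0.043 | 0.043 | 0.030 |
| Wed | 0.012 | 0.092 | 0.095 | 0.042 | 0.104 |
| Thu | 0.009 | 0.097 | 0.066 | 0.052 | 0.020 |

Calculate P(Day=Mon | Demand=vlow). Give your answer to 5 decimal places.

0.25600

P(Demand=vlow) = 0.032 + 0.072 + 0.012 + 0.009 = 0.125.
P(Day=Mon | Demand=vlow) = 0.032/0.125 = 0.25600.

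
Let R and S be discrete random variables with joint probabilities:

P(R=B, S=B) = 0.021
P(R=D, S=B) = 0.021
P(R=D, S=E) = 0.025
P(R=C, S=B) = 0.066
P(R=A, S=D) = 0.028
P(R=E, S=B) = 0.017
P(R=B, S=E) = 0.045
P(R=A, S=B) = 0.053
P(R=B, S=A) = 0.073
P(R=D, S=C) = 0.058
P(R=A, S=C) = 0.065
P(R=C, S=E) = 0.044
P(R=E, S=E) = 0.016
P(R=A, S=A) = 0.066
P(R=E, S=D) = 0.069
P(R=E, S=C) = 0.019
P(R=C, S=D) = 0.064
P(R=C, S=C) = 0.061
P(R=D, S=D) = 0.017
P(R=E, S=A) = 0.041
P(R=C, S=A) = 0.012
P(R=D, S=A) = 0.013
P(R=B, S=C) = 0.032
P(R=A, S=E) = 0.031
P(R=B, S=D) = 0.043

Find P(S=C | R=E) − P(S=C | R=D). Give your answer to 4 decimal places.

P(R=E) = 0.041 + 0.017 + 0.019 + 0.069 + 0.016 = 0.162; P(S=C | R=E) = 0.019/0.162 = 0.11728.
P(R=D) = 0.013 + 0.021 + 0.058 + 0.017 + 0.025 = 0.134; P(S=C | R=D) = 0.058/0.134 = 0.43284.
Difference = -0.3156.

-0.3156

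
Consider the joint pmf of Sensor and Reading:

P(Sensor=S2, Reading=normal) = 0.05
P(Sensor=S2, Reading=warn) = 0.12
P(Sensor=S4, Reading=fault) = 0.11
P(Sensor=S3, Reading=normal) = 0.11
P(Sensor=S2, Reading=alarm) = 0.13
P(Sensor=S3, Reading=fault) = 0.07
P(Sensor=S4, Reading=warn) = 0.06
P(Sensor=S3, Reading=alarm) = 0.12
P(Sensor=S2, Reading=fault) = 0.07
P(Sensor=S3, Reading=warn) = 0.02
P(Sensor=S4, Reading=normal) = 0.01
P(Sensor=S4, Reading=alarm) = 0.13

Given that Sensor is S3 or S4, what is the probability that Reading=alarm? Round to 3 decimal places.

0.397

P(Sensor=S3) = 0.11 + 0.02 + 0.12 + 0.07 = 0.32.
P(Sensor=S4) = 0.01 + 0.06 + 0.13 + 0.11 = 0.31.
P(Sensor ∈ {S3, S4}) = 0.32 + 0.31 = 0.63; P(Reading=alarm, Sensor ∈ {S3, S4}) = 0.12 + 0.13 = 0.25.
P(Reading=alarm | Sensor ∈ {S3, S4}) = 0.25/0.63 = 0.397.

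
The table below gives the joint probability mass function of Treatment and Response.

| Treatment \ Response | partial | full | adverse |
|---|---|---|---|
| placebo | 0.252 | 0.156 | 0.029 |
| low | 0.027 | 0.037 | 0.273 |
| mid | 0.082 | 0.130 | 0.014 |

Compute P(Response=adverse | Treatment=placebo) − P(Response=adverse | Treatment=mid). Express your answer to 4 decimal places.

0.0044

P(Treatment=placebo) = 0.252 + 0.156 + 0.029 = 0.437; P(Response=adverse | Treatment=placebo) = 0.029/0.437 = 0.06636.
P(Treatment=mid) = 0.082 + 0.130 + 0.014 = 0.226; P(Response=adverse | Treatment=mid) = 0.014/0.226 = 0.06195.
Difference = 0.0044.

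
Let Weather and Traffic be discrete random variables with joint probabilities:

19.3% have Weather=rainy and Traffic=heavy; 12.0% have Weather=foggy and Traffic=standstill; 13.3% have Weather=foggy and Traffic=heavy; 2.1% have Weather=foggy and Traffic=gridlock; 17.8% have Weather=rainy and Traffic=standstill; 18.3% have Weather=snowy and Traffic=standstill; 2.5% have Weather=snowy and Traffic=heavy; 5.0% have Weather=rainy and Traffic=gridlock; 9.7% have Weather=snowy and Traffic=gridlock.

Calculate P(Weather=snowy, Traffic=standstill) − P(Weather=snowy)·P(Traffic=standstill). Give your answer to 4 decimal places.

0.0363

P(Weather=snowy) = 0.025 + 0.097 + 0.183 = 0.305.
P(Traffic=standstill) = 0.178 + 0.183 + 0.120 = 0.481.
P(Weather=snowy, Traffic=standstill) − P(Weather=snowy)P(Traffic=standstill) = 0.183 − 0.305×0.481 = 0.0363.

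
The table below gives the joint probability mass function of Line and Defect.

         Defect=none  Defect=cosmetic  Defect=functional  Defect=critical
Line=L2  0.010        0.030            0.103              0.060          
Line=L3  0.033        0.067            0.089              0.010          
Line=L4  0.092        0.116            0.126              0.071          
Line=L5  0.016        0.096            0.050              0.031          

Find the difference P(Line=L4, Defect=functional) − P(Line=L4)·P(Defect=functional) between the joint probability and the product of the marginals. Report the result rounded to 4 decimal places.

P(Line=L4) = 0.092 + 0.116 + 0.126 + 0.071 = 0.405.
P(Defect=functional) = 0.103 + 0.089 + 0.126 + 0.050 = 0.368.
P(Line=L4, Defect=functional) − P(Line=L4)P(Defect=functional) = 0.126 − 0.405×0.368 = -0.0230.

-0.0230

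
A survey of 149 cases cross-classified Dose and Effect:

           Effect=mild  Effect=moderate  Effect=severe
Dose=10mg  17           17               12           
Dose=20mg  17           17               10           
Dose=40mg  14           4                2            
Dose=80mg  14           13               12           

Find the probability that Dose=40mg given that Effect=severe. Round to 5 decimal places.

0.05556

Total with Effect=severe: 12 + 10 + 2 + 12 = 36.
P(Dose=40mg | Effect=severe) = 2/36 = 0.05556.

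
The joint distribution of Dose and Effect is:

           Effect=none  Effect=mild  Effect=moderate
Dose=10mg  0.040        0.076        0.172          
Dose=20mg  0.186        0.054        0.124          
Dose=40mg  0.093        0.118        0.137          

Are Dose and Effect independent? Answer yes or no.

P(Dose=20mg) = 0.364 and P(Effect=none) = 0.319, so their product is 0.11612, but P(Dose=20mg, Effect=none) = 0.186. Since these differ, Dose and Effect are not independent.

no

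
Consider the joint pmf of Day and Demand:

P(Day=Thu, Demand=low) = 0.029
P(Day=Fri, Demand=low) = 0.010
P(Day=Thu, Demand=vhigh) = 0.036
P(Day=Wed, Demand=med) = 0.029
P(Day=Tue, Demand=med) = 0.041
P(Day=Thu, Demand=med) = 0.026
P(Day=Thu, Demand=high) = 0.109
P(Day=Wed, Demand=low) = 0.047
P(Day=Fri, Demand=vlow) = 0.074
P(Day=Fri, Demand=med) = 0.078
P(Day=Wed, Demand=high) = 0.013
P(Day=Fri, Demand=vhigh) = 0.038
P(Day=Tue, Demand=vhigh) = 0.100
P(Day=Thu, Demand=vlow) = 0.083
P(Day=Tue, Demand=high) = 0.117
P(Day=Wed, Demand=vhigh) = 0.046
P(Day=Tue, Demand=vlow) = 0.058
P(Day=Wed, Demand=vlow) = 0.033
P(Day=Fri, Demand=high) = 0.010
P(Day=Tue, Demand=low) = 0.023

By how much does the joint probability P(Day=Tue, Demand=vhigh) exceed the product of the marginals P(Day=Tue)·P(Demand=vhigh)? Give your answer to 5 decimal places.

P(Day=Tue) = 0.058 + 0.023 + 0.041 + 0.117 + 0.100 = 0.339.
P(Demand=vhigh) = 0.100 + 0.046 + 0.036 + 0.038 = 0.220.
P(Day=Tue, Demand=vhigh) − P(Day=Tue)P(Demand=vhigh) = 0.100 − 0.339×0.220 = 0.02542.

0.02542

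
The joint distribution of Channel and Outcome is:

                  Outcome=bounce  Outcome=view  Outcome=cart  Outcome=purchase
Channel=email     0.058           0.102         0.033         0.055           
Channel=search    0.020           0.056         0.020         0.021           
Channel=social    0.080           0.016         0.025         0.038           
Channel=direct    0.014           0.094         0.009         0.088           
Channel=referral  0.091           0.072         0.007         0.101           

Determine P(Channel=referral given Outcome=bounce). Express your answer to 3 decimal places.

0.346

P(Outcome=bounce) = 0.058 + 0.020 + 0.080 + 0.014 + 0.091 = 0.263.
P(Channel=referral | Outcome=bounce) = 0.091/0.263 = 0.346.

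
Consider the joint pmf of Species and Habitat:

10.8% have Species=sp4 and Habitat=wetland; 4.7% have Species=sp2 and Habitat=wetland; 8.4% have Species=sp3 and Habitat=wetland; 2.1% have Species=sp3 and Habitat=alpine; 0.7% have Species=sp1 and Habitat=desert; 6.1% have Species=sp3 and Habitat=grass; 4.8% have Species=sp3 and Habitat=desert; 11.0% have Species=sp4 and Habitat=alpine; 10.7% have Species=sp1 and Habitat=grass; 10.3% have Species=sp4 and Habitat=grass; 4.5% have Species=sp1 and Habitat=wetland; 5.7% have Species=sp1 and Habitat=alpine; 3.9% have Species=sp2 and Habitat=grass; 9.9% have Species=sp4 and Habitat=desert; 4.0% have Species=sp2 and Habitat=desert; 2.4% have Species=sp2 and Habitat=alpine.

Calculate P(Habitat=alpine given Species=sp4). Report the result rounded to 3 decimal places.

0.262

P(Species=sp4) = 0.103 + 0.108 + 0.099 + 0.110 = 0.420.
P(Habitat=alpine | Species=sp4) = 0.110/0.420 = 0.262.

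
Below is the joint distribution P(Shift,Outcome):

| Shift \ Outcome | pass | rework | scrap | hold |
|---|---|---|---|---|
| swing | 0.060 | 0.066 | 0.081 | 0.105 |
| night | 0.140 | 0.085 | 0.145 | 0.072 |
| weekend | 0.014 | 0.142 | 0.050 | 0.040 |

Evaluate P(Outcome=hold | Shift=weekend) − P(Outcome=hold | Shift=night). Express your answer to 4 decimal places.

P(Shift=weekend) = 0.014 + 0.142 + 0.050 + 0.040 = 0.246; P(Outcome=hold | Shift=weekend) = 0.040/0.246 = 0.16260.
P(Shift=night) = 0.140 + 0.085 + 0.145 + 0.072 = 0.442; P(Outcome=hold | Shift=night) = 0.072/0.442 = 0.16290.
Difference = -0.0003.

-0.0003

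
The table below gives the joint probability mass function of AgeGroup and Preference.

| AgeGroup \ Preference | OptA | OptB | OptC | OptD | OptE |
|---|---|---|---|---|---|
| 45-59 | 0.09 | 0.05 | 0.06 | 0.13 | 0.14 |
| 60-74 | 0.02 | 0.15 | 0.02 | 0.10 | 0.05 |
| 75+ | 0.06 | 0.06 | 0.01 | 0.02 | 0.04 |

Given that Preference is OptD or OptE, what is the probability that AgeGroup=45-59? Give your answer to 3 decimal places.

P(Preference=OptD) = 0.13 + 0.10 + 0.02 = 0.25.
P(Preference=OptE) = 0.14 + 0.05 + 0.04 = 0.23.
P(Preference ∈ {OptD, OptE}) = 0.25 + 0.23 = 0.48; P(AgeGroup=45-59, Preference ∈ {OptD, OptE}) = 0.13 + 0.14 = 0.27.
P(AgeGroup=45-59 | Preference ∈ {OptD, OptE}) = 0.27/0.48 = 0.563.

0.563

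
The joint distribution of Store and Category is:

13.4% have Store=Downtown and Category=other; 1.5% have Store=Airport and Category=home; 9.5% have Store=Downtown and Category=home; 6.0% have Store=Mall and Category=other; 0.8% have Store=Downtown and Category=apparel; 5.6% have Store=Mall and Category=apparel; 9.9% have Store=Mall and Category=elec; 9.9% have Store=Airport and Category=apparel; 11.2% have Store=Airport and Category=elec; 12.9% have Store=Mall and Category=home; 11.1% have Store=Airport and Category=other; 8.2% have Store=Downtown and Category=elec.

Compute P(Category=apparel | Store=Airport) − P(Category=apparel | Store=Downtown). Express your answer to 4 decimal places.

0.2687

P(Store=Airport) = 0.099 + 0.112 + 0.015 + 0.111 = 0.337; P(Category=apparel | Store=Airport) = 0.099/0.337 = 0.29377.
P(Store=Downtown) = 0.008 + 0.082 + 0.095 + 0.134 = 0.319; P(Category=apparel | Store=Downtown) = 0.008/0.319 = 0.02508.
Difference = 0.2687.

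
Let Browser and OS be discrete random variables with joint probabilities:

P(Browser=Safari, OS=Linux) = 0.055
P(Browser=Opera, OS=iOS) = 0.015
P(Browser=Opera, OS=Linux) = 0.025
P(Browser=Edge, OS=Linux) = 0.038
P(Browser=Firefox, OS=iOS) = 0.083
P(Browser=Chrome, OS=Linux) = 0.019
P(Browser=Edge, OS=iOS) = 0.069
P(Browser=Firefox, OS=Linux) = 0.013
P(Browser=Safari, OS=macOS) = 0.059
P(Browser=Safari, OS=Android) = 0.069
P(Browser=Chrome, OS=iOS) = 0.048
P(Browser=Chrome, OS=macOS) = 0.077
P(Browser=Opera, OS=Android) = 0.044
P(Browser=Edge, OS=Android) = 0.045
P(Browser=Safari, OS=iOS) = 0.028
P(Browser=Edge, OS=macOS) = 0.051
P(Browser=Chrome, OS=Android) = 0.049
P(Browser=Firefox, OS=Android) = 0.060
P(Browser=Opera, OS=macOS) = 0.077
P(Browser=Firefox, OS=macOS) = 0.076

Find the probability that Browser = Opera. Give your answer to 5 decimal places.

0.16100

P(Browser=Opera) = 0.077 + 0.025 + 0.015 + 0.044 = 0.161.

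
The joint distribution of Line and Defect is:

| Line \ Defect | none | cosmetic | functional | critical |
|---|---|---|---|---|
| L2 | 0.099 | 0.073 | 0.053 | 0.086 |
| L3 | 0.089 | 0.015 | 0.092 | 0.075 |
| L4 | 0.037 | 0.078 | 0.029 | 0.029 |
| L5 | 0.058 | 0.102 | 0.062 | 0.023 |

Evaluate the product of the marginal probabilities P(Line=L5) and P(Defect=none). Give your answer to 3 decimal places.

P(Line=L5) = 0.058 + 0.102 + 0.062 + 0.023 = 0.245.
P(Defect=none) = 0.099 + 0.089 + 0.037 + 0.058 = 0.283.
Product: 0.245 × 0.283 = 0.069.

0.069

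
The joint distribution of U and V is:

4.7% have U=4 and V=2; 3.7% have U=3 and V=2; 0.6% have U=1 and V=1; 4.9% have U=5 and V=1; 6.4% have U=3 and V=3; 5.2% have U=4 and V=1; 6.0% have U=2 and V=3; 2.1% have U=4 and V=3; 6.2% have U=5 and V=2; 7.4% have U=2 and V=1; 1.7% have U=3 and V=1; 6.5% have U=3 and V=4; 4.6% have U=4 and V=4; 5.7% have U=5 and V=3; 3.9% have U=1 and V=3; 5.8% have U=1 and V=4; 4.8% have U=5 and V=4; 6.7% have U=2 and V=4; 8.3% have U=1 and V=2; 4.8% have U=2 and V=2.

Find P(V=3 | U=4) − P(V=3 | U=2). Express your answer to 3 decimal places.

P(U=4) = 0.052 + 0.047 + 0.021 + 0.046 = 0.166; P(V=3 | U=4) = 0.021/0.166 = 0.1265.
P(U=2) = 0.074 + 0.048 + 0.060 + 0.067 = 0.249; P(V=3 | U=2) = 0.060/0.249 = 0.2410.
Difference = -0.114.

-0.114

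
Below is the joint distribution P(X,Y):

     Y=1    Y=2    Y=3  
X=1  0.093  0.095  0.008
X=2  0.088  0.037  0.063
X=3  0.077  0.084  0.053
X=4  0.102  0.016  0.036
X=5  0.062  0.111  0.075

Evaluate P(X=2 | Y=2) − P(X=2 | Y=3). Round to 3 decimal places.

-0.160

P(Y=2) = 0.095 + 0.037 + 0.084 + 0.016 + 0.111 = 0.343; P(X=2 | Y=2) = 0.037/0.343 = 0.1079.
P(Y=3) = 0.008 + 0.063 + 0.053 + 0.036 + 0.075 = 0.235; P(X=2 | Y=3) = 0.063/0.235 = 0.2681.
Difference = -0.160.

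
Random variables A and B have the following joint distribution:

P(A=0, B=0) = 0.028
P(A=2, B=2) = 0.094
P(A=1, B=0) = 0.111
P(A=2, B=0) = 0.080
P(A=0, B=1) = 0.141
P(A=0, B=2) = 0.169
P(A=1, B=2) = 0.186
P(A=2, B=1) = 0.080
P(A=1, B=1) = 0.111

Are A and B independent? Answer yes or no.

P(A=0) = 0.338 and P(B=0) = 0.219, so their product is 0.07402, but P(A=0, B=0) = 0.028. Since these differ, A and B are not independent.

no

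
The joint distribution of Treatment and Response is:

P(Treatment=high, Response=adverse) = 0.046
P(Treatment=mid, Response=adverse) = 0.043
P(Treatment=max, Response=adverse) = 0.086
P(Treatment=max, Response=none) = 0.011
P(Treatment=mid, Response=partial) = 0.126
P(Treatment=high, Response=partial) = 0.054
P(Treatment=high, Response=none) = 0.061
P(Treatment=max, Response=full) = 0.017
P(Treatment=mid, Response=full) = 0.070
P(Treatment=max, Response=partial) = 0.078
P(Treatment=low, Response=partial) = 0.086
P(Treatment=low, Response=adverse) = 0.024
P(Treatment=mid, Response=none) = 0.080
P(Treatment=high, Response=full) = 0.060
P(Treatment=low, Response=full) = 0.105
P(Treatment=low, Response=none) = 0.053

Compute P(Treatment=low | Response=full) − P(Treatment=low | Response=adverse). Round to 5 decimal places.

P(Response=full) = 0.105 + 0.070 + 0.060 + 0.017 = 0.252; P(Treatment=low | Response=full) = 0.105/0.252 = 0.416667.
P(Response=adverse) = 0.024 + 0.043 + 0.046 + 0.086 = 0.199; P(Treatment=low | Response=adverse) = 0.024/0.199 = 0.120603.
Difference = 0.29606.

0.29606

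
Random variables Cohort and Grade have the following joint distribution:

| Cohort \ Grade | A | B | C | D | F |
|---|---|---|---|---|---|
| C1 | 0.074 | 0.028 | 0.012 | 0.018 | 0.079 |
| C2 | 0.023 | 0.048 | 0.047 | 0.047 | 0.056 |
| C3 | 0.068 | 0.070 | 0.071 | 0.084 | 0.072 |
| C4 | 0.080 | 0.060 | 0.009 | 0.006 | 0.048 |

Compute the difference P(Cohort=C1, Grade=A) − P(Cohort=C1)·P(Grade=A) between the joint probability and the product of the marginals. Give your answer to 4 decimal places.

0.0223

P(Cohort=C1) = 0.074 + 0.028 + 0.012 + 0.018 + 0.079 = 0.211.
P(Grade=A) = 0.074 + 0.023 + 0.068 + 0.080 = 0.245.
P(Cohort=C1, Grade=A) − P(Cohort=C1)P(Grade=A) = 0.074 − 0.211×0.245 = 0.0223.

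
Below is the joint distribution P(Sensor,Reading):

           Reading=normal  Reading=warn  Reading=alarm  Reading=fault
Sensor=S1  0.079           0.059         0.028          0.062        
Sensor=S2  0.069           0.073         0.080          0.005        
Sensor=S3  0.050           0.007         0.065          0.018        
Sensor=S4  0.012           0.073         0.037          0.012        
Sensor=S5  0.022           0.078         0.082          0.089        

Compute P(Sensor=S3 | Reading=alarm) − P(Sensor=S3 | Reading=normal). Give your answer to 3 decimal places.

0.007

P(Reading=alarm) = 0.028 + 0.080 + 0.065 + 0.037 + 0.082 = 0.292; P(Sensor=S3 | Reading=alarm) = 0.065/0.292 = 0.2226.
P(Reading=normal) = 0.079 + 0.069 + 0.050 + 0.012 + 0.022 = 0.232; P(Sensor=S3 | Reading=normal) = 0.050/0.232 = 0.2155.
Difference = 0.007.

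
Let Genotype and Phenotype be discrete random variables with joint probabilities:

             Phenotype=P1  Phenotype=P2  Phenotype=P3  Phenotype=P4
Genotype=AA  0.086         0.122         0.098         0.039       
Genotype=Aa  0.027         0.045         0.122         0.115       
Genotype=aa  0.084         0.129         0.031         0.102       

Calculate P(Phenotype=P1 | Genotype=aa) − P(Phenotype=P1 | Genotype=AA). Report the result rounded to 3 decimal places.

P(Genotype=aa) = 0.084 + 0.129 + 0.031 + 0.102 = 0.346; P(Phenotype=P1 | Genotype=aa) = 0.084/0.346 = 0.2428.
P(Genotype=AA) = 0.086 + 0.122 + 0.098 + 0.039 = 0.345; P(Phenotype=P1 | Genotype=AA) = 0.086/0.345 = 0.2493.
Difference = -0.007.

-0.007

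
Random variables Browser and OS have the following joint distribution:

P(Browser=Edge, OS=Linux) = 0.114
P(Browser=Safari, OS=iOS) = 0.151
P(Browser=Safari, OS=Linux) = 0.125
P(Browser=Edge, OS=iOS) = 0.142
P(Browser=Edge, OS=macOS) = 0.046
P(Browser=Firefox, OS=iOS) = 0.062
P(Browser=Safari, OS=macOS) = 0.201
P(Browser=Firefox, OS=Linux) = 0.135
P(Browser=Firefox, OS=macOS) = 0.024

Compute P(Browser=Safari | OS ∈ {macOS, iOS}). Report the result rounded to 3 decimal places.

0.562

P(OS=macOS) = 0.024 + 0.201 + 0.046 = 0.271.
P(OS=iOS) = 0.062 + 0.151 + 0.142 = 0.355.
P(OS ∈ {macOS, iOS}) = 0.271 + 0.355 = 0.626; P(Browser=Safari, OS ∈ {macOS, iOS}) = 0.201 + 0.151 = 0.352.
P(Browser=Safari | OS ∈ {macOS, iOS}) = 0.352/0.626 = 0.562.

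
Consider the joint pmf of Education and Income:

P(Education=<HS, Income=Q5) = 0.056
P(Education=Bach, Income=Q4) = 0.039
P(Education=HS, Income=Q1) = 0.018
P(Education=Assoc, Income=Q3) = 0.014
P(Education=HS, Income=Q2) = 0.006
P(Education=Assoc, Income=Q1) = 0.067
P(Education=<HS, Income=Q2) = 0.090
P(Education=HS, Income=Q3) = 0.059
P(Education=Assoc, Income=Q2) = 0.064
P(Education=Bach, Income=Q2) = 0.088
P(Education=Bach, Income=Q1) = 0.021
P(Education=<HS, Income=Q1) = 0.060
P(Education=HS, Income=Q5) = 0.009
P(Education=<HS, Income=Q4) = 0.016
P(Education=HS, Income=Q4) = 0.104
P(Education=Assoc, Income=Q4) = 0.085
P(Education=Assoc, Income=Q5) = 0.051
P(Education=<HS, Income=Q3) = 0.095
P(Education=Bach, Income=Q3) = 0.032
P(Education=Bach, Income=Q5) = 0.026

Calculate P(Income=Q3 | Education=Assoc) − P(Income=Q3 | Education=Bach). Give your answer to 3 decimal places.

-0.106

P(Education=Assoc) = 0.067 + 0.064 + 0.014 + 0.085 + 0.051 = 0.281; P(Income=Q3 | Education=Assoc) = 0.014/0.281 = 0.0498.
P(Education=Bach) = 0.021 + 0.088 + 0.032 + 0.039 + 0.026 = 0.206; P(Income=Q3 | Education=Bach) = 0.032/0.206 = 0.1553.
Difference = -0.106.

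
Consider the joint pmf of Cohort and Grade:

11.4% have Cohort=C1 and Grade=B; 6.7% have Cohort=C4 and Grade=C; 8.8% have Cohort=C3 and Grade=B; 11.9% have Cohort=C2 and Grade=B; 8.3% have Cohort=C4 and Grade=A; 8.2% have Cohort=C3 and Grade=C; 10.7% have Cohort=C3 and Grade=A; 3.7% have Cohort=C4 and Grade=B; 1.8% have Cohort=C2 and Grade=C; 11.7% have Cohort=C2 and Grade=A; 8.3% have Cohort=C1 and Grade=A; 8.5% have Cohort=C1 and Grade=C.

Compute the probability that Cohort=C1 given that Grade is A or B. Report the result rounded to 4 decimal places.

0.2634

P(Grade=A) = 0.083 + 0.117 + 0.107 + 0.083 = 0.390.
P(Grade=B) = 0.114 + 0.119 + 0.088 + 0.037 = 0.358.
P(Grade ∈ {A, B}) = 0.390 + 0.358 = 0.748; P(Cohort=C1, Grade ∈ {A, B}) = 0.083 + 0.114 = 0.197.
P(Cohort=C1 | Grade ∈ {A, B}) = 0.197/0.748 = 0.2634.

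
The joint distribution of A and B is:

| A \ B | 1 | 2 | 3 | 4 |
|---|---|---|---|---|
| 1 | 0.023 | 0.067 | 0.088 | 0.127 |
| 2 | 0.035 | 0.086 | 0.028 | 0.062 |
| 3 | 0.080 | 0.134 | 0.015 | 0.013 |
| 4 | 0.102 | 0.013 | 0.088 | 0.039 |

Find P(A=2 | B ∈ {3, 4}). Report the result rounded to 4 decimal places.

0.1957

P(B=3) = 0.088 + 0.028 + 0.015 + 0.088 = 0.219.
P(B=4) = 0.127 + 0.062 + 0.013 + 0.039 = 0.241.
P(B ∈ {3, 4}) = 0.219 + 0.241 = 0.460; P(A=2, B ∈ {3, 4}) = 0.028 + 0.062 = 0.090.
P(A=2 | B ∈ {3, 4}) = 0.090/0.460 = 0.1957.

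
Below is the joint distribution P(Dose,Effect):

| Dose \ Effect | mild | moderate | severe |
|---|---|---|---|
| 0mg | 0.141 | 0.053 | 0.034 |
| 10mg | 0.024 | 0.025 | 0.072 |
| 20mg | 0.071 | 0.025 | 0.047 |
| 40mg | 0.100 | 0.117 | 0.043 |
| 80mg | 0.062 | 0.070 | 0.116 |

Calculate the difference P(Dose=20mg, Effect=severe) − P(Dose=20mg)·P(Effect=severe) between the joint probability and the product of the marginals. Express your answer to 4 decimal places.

P(Dose=20mg) = 0.071 + 0.025 + 0.047 = 0.143.
P(Effect=severe) = 0.034 + 0.072 + 0.047 + 0.043 + 0.116 = 0.312.
P(Dose=20mg, Effect=severe) − P(Dose=20mg)P(Effect=severe) = 0.047 − 0.143×0.312 = 0.0024.

0.0024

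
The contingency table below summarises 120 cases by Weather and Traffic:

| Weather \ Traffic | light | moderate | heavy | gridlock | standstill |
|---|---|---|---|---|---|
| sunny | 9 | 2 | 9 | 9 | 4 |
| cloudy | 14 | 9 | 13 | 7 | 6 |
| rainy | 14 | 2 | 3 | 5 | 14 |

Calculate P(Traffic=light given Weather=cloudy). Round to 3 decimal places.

0.286

Total with Weather=cloudy: 14 + 9 + 13 + 7 + 6 = 49.
P(Traffic=light | Weather=cloudy) = 14/49 = 0.286.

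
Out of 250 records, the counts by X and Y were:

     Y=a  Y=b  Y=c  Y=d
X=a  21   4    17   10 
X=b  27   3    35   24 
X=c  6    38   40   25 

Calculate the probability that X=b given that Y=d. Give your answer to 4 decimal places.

Total with Y=d: 10 + 24 + 25 = 59.
P(X=b | Y=d) = 24/59 = 0.4068.

0.4068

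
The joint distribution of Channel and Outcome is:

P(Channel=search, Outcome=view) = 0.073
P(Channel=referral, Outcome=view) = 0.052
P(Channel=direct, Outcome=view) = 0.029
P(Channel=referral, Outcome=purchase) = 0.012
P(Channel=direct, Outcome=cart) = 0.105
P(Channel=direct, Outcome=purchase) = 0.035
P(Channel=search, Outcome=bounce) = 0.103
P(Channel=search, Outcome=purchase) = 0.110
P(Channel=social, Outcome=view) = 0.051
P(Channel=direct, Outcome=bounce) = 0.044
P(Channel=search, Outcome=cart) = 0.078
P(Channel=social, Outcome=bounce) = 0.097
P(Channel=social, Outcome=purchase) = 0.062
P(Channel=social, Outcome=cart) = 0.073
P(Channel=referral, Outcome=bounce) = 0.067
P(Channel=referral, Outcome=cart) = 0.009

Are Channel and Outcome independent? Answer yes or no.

no

P(Channel=direct) = 0.213 and P(Outcome=cart) = 0.265, so their product is 0.05645, but P(Channel=direct, Outcome=cart) = 0.105. Since these differ, Channel and Outcome are not independent.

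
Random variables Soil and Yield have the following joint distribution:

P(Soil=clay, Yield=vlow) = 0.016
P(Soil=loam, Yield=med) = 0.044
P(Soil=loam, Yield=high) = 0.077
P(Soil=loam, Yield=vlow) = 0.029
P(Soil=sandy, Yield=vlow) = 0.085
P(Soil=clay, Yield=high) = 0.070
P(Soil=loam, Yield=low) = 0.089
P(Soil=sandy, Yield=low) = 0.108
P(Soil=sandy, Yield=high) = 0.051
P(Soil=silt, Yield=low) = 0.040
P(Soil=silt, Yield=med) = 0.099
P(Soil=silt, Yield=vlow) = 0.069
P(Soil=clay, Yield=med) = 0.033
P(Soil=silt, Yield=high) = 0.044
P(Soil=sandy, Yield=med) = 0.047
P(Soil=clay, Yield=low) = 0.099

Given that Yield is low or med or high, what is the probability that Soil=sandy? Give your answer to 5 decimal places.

P(Yield=low) = 0.108 + 0.089 + 0.099 + 0.040 = 0.336.
P(Yield=med) = 0.047 + 0.044 + 0.033 + 0.099 = 0.223.
P(Yield=high) = 0.051 + 0.077 + 0.070 + 0.044 = 0.242.
P(Yield ∈ {low, med, high}) = 0.336 + 0.223 + 0.242 = 0.801; P(Soil=sandy, Yield ∈ {low, med, high}) = 0.108 + 0.047 + 0.051 = 0.206.
P(Soil=sandy | Yield ∈ {low, med, high}) = 0.206/0.801 = 0.25718.

0.25718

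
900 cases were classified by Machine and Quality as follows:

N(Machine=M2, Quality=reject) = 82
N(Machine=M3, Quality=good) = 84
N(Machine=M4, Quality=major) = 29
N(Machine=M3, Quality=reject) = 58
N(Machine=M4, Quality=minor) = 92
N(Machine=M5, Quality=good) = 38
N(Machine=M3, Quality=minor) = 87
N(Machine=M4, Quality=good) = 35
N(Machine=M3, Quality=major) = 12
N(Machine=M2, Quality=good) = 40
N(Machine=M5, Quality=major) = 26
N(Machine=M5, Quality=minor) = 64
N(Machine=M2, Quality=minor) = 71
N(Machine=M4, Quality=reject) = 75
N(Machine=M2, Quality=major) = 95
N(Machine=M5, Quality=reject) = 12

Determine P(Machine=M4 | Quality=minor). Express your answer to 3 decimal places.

Total with Quality=minor: 71 + 87 + 92 + 64 = 314.
P(Machine=M4 | Quality=minor) = 92/314 = 0.293.

0.293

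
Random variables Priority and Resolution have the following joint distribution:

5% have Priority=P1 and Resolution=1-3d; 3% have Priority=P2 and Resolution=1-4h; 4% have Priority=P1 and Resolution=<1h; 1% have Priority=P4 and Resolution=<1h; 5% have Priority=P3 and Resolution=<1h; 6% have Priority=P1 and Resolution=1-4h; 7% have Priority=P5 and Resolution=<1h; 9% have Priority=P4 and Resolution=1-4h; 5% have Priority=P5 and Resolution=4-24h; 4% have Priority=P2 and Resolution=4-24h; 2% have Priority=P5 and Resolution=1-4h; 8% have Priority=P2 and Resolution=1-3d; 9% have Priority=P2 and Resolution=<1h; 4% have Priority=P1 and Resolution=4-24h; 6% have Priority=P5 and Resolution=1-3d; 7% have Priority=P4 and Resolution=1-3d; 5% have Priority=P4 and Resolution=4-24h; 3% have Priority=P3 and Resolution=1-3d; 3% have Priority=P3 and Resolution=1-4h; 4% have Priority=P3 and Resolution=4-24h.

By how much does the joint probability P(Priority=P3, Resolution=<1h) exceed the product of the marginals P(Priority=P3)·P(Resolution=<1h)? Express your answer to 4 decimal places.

0.0110

P(Priority=P3) = 0.05 + 0.03 + 0.04 + 0.03 = 0.15.
P(Resolution=<1h) = 0.04 + 0.09 + 0.05 + 0.01 + 0.07 = 0.26.
P(Priority=P3, Resolution=<1h) − P(Priority=P3)P(Resolution=<1h) = 0.05 − 0.15×0.26 = 0.0110.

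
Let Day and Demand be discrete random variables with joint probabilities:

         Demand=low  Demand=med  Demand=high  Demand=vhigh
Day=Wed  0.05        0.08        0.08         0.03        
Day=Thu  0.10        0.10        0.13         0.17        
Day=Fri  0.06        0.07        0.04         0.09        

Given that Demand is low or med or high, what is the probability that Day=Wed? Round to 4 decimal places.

P(Demand=low) = 0.05 + 0.10 + 0.06 = 0.21.
P(Demand=med) = 0.08 + 0.10 + 0.07 = 0.25.
P(Demand=high) = 0.08 + 0.13 + 0.04 = 0.25.
P(Demand ∈ {low, med, high}) = 0.21 + 0.25 + 0.25 = 0.71; P(Day=Wed, Demand ∈ {low, med, high}) = 0.05 + 0.08 + 0.08 = 0.21.
P(Day=Wed | Demand ∈ {low, med, high}) = 0.21/0.71 = 0.2958.

0.2958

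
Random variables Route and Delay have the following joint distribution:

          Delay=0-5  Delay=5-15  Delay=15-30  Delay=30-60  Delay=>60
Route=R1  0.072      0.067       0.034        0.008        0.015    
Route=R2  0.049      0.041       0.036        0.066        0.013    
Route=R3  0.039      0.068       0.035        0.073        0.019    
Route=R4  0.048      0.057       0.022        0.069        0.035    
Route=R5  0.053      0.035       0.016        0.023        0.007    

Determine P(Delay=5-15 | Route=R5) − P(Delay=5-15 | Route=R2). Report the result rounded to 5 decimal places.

P(Route=R5) = 0.053 + 0.035 + 0.016 + 0.023 + 0.007 = 0.134; P(Delay=5-15 | Route=R5) = 0.035/0.134 = 0.261194.
P(Route=R2) = 0.049 + 0.041 + 0.036 + 0.066 + 0.013 = 0.205; P(Delay=5-15 | Route=R2) = 0.041/0.205 = 0.200000.
Difference = 0.06119.

0.06119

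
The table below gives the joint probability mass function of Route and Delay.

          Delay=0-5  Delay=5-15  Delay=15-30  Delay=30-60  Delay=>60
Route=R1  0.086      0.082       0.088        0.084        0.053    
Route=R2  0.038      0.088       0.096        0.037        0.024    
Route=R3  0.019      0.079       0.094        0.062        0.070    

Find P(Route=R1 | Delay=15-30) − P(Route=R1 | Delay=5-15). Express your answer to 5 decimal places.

P(Delay=15-30) = 0.088 + 0.096 + 0.094 = 0.278; P(Route=R1 | Delay=15-30) = 0.088/0.278 = 0.316547.
P(Delay=5-15) = 0.082 + 0.088 + 0.079 = 0.249; P(Route=R1 | Delay=5-15) = 0.082/0.249 = 0.329317.
Difference = -0.01277.

-0.01277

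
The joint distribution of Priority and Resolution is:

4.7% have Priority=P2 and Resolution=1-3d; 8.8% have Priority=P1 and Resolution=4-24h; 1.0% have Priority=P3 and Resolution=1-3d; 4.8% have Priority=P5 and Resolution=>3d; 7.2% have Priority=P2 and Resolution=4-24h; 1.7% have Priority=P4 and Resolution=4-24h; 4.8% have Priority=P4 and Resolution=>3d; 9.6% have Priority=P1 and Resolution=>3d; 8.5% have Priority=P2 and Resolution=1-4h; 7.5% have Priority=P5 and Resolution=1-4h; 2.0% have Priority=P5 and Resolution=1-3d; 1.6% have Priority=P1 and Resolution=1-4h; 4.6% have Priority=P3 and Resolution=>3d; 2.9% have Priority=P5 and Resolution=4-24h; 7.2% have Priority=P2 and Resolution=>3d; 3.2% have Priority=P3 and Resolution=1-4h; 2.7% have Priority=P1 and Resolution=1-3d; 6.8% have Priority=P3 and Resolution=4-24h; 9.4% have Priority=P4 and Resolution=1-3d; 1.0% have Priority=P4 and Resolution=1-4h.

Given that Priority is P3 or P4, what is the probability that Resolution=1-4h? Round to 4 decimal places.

P(Priority=P3) = 0.032 + 0.068 + 0.010 + 0.046 = 0.156.
P(Priority=P4) = 0.010 + 0.017 + 0.094 + 0.048 = 0.169.
P(Priority ∈ {P3, P4}) = 0.156 + 0.169 = 0.325; P(Resolution=1-4h, Priority ∈ {P3, P4}) = 0.032 + 0.010 = 0.042.
P(Resolution=1-4h | Priority ∈ {P3, P4}) = 0.042/0.325 = 0.1292.

0.1292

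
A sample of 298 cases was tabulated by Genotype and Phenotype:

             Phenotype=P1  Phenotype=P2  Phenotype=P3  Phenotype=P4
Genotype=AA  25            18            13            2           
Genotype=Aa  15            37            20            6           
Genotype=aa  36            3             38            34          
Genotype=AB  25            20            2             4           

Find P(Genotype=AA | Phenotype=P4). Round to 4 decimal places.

0.0435

Total with Phenotype=P4: 2 + 6 + 34 + 4 = 46.
P(Genotype=AA | Phenotype=P4) = 2/46 = 0.0435.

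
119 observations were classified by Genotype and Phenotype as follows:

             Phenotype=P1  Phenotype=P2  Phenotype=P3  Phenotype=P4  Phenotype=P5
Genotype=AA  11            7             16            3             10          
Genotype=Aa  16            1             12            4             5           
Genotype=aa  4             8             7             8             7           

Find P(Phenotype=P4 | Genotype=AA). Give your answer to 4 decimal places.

0.0638

Total with Genotype=AA: 11 + 7 + 16 + 3 + 10 = 47.
P(Phenotype=P4 | Genotype=AA) = 3/47 = 0.0638.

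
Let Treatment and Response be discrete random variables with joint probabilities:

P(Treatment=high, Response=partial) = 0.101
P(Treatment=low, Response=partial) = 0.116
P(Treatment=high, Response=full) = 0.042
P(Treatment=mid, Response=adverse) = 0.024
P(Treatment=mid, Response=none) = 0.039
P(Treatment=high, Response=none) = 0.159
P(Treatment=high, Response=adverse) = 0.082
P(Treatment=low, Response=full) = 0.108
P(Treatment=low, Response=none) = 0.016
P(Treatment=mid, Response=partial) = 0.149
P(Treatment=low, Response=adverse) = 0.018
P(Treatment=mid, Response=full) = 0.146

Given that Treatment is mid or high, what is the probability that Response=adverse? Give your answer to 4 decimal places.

0.1429

P(Treatment=mid) = 0.039 + 0.149 + 0.146 + 0.024 = 0.358.
P(Treatment=high) = 0.159 + 0.101 + 0.042 + 0.082 = 0.384.
P(Treatment ∈ {mid, high}) = 0.358 + 0.384 = 0.742; P(Response=adverse, Treatment ∈ {mid, high}) = 0.024 + 0.082 = 0.106.
P(Response=adverse | Treatment ∈ {mid, high}) = 0.106/0.742 = 0.1429.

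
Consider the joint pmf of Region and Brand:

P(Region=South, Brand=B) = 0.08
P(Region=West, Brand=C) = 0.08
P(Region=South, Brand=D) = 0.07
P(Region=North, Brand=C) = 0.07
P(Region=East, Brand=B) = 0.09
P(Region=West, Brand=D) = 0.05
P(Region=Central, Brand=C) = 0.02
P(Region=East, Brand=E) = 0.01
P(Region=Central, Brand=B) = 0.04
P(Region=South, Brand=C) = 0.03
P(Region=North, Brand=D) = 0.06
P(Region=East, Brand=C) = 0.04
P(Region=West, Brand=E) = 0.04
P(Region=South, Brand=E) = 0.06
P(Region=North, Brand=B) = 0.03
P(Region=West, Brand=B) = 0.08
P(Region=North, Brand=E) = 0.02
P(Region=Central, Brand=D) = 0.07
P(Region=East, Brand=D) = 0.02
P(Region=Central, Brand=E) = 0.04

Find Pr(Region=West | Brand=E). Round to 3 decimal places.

P(Brand=E) = 0.02 + 0.06 + 0.01 + 0.04 + 0.04 = 0.17.
P(Region=West | Brand=E) = 0.04/0.17 = 0.235.

0.235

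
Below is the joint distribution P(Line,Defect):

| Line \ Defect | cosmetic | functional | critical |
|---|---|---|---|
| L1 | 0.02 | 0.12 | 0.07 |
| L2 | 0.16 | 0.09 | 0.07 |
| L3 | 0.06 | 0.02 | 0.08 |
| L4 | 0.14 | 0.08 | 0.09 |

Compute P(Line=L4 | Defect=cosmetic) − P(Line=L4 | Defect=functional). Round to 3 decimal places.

P(Defect=cosmetic) = 0.02 + 0.16 + 0.06 + 0.14 = 0.38; P(Line=L4 | Defect=cosmetic) = 0.14/0.38 = 0.3684.
P(Defect=functional) = 0.12 + 0.09 + 0.02 + 0.08 = 0.31; P(Line=L4 | Defect=functional) = 0.08/0.31 = 0.2581.
Difference = 0.110.

0.110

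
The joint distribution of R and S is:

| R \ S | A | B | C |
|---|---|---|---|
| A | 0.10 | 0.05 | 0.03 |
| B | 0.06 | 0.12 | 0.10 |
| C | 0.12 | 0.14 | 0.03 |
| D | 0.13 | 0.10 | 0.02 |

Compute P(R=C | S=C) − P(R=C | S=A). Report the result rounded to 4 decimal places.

-0.1260

P(S=C) = 0.03 + 0.10 + 0.03 + 0.02 = 0.18; P(R=C | S=C) = 0.03/0.18 = 0.16667.
P(S=A) = 0.10 + 0.06 + 0.12 + 0.13 = 0.41; P(R=C | S=A) = 0.12/0.41 = 0.29268.
Difference = -0.1260.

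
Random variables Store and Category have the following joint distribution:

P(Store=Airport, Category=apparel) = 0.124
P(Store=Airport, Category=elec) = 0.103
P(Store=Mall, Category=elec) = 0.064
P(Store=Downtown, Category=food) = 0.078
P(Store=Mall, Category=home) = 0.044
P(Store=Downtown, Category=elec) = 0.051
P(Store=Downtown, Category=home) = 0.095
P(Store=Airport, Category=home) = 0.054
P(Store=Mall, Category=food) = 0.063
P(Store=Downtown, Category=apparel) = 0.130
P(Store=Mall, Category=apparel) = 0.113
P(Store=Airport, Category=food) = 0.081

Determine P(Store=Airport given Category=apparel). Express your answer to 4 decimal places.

0.3379

P(Category=apparel) = 0.130 + 0.113 + 0.124 = 0.367.
P(Store=Airport | Category=apparel) = 0.124/0.367 = 0.3379.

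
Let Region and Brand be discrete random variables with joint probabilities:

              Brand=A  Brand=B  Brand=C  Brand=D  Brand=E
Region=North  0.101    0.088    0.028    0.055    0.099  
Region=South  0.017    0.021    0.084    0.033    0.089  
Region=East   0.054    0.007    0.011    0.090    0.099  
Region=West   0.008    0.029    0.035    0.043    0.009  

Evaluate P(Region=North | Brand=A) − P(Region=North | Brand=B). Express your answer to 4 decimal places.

P(Brand=A) = 0.101 + 0.017 + 0.054 + 0.008 = 0.180; P(Region=North | Brand=A) = 0.101/0.180 = 0.56111.
P(Brand=B) = 0.088 + 0.021 + 0.007 + 0.029 = 0.145; P(Region=North | Brand=B) = 0.088/0.145 = 0.60690.
Difference = -0.0458.

-0.0458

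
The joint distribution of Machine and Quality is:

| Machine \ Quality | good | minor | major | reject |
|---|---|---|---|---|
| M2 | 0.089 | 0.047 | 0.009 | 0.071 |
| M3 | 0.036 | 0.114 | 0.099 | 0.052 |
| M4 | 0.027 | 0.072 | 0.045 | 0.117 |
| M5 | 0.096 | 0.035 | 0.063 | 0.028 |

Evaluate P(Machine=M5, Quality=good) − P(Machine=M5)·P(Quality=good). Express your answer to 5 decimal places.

P(Machine=M5) = 0.096 + 0.035 + 0.063 + 0.028 = 0.222.
P(Quality=good) = 0.089 + 0.036 + 0.027 + 0.096 = 0.248.
P(Machine=M5, Quality=good) − P(Machine=M5)P(Quality=good) = 0.096 − 0.222×0.248 = 0.04094.

0.04094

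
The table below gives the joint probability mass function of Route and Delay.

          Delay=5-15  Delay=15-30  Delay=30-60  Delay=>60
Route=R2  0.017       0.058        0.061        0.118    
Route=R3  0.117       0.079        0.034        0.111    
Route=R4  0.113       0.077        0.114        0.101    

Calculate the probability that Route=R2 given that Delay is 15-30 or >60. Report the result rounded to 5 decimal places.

P(Delay=15-30) = 0.058 + 0.079 + 0.077 = 0.214.
P(Delay=>60) = 0.118 + 0.111 + 0.101 = 0.330.
P(Delay ∈ {15-30, >60}) = 0.214 + 0.330 = 0.544; P(Route=R2, Delay ∈ {15-30, >60}) = 0.058 + 0.118 = 0.176.
P(Route=R2 | Delay ∈ {15-30, >60}) = 0.176/0.544 = 0.32353.

0.32353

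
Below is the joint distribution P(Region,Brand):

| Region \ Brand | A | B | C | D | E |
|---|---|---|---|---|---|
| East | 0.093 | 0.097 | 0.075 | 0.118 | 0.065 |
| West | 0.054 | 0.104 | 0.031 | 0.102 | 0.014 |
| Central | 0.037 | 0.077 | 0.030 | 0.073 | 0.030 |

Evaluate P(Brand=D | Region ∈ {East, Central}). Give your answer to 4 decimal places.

P(Region=East) = 0.093 + 0.097 + 0.075 + 0.118 + 0.065 = 0.448.
P(Region=Central) = 0.037 + 0.077 + 0.030 + 0.073 + 0.030 = 0.247.
P(Region ∈ {East, Central}) = 0.448 + 0.247 = 0.695; P(Brand=D, Region ∈ {East, Central}) = 0.118 + 0.073 = 0.191.
P(Brand=D | Region ∈ {East, Central}) = 0.191/0.695 = 0.2748.

0.2748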